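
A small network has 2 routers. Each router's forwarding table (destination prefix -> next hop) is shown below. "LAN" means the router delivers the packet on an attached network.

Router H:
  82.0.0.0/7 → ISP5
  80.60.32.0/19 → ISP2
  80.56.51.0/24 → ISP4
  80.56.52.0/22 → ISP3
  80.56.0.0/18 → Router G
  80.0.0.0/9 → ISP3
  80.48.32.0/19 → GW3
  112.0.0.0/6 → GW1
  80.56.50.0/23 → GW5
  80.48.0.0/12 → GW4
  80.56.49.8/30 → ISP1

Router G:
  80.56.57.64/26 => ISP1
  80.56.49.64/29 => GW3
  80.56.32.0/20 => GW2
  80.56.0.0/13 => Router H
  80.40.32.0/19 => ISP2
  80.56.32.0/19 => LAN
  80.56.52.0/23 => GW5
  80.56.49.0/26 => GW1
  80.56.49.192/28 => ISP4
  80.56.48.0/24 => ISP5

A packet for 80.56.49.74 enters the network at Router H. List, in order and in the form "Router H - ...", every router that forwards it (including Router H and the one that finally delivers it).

Router H - Router G

At Router H: longest match for 80.56.49.74 is 80.56.0.0/18 -> Router G
At Router G: longest match for 80.56.49.74 is 80.56.32.0/19 -> LAN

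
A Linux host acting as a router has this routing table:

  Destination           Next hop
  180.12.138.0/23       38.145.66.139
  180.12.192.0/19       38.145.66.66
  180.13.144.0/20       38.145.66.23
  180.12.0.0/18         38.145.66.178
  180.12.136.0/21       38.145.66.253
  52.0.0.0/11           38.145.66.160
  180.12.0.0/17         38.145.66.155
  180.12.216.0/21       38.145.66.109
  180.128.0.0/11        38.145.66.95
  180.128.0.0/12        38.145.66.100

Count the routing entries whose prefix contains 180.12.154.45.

0

No listed prefix contains 180.12.154.45.
Total matching entries: 0.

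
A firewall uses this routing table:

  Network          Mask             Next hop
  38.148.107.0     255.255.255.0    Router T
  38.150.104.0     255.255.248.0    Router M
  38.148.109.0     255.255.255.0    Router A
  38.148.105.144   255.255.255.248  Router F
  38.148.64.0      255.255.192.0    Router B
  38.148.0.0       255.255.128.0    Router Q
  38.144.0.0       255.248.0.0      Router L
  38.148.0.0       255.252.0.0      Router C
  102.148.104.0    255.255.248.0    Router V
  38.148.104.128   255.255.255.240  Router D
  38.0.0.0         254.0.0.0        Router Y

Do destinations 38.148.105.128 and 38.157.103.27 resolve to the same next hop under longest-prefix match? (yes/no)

no

38.148.105.128: longest match 38.148.64.0/18 -> Router B
38.157.103.27: longest match 38.0.0.0/7 -> Router Y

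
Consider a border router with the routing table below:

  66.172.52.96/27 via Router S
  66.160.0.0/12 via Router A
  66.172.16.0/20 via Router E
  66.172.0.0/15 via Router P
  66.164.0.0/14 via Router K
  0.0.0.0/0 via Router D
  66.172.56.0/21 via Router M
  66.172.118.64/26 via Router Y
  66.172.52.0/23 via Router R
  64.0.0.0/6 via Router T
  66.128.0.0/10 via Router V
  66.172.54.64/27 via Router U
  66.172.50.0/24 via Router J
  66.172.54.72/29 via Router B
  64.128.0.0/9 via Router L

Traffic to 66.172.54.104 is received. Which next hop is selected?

Router P

Routes whose prefix contains 66.172.54.104:
  0.0.0.0/0 (default, matches everything) -> Router D
  64.0.0.0/6 (64.0.0.0 - 67.255.255.255) -> Router T
  66.128.0.0/10 (66.128.0.0 - 66.191.255.255) -> Router V
  66.160.0.0/12 (66.160.0.0 - 66.175.255.255) -> Router A
  66.172.0.0/15 (66.172.0.0 - 66.173.255.255) -> Router P
More-specific entries that do NOT match:
  66.172.54.72/29 (66.172.54.72 - 66.172.54.79) does not contain 66.172.54.104
  66.172.52.96/27 (66.172.52.96 - 66.172.52.127) does not contain 66.172.54.104
  66.172.54.64/27 (66.172.54.64 - 66.172.54.95) does not contain 66.172.54.104
  66.172.118.64/26 (66.172.118.64 - 66.172.118.127) does not contain 66.172.54.104
  66.172.50.0/24 (66.172.50.0 - 66.172.50.255) does not contain 66.172.54.104
  66.172.52.0/23 (66.172.52.0 - 66.172.53.255) does not contain 66.172.54.104
  66.172.56.0/21 (66.172.56.0 - 66.172.63.255) does not contain 66.172.54.104
  66.172.16.0/20 (66.172.16.0 - 66.172.31.255) does not contain 66.172.54.104
Longest matching prefix is /15 -> next hop Router P.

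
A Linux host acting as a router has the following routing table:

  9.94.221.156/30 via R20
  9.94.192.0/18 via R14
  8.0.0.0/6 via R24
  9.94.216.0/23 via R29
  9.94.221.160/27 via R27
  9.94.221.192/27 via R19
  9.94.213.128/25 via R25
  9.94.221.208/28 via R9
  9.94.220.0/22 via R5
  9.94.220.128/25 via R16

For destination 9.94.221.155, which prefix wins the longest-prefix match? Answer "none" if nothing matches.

Entries matching 9.94.221.155:
  8.0.0.0/6 (8.0.0.0 - 11.255.255.255)
  9.94.192.0/18 (9.94.192.0 - 9.94.255.255)
  9.94.220.0/22 (9.94.220.0 - 9.94.223.255)
Most specific is 9.94.220.0/22.

9.94.220.0/22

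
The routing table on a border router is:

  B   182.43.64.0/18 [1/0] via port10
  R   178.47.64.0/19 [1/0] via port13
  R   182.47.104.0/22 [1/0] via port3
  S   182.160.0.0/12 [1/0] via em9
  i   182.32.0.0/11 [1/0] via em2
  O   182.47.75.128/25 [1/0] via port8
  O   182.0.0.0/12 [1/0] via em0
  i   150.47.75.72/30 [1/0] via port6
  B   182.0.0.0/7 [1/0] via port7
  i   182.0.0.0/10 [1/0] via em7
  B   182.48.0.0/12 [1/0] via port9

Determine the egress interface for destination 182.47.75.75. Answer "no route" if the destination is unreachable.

Routes whose prefix contains 182.47.75.75:
  182.0.0.0/7 (182.0.0.0 - 183.255.255.255) -> port7
  182.0.0.0/10 (182.0.0.0 - 182.63.255.255) -> em7
  182.32.0.0/11 (182.32.0.0 - 182.63.255.255) -> em2
More-specific entries that do NOT match:
  150.47.75.72/30 (150.47.75.72 - 150.47.75.75) does not contain 182.47.75.75
  182.47.75.128/25 (182.47.75.128 - 182.47.75.255) does not contain 182.47.75.75
  182.47.104.0/22 (182.47.104.0 - 182.47.107.255) does not contain 182.47.75.75
  178.47.64.0/19 (178.47.64.0 - 178.47.95.255) does not contain 182.47.75.75
  182.43.64.0/18 (182.43.64.0 - 182.43.127.255) does not contain 182.47.75.75
  182.160.0.0/12 (182.160.0.0 - 182.175.255.255) does not contain 182.47.75.75
  182.0.0.0/12 (182.0.0.0 - 182.15.255.255) does not contain 182.47.75.75
  182.48.0.0/12 (182.48.0.0 - 182.63.255.255) does not contain 182.47.75.75
Longest matching prefix is /11 -> interface em2.

em2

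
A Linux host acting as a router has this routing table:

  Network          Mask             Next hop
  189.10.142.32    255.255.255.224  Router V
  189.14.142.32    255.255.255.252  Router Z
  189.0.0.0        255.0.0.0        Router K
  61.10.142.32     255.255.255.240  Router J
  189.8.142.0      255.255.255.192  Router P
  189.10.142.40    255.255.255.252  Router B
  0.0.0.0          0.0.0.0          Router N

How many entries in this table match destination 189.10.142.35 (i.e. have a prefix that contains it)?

Prefixes containing 189.10.142.35:
  0.0.0.0/0 (default, matches everything)
  189.0.0.0/8 (189.0.0.0 - 189.255.255.255)
  189.10.142.32/27 (189.10.142.32 - 189.10.142.63)
Total matching entries: 3.

3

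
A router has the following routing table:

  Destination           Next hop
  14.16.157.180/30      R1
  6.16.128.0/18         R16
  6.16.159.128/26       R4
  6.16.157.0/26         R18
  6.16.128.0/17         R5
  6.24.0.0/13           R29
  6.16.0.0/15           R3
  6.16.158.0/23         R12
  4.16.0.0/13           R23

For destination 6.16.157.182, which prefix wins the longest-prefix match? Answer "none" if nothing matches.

6.16.128.0/18

Entries matching 6.16.157.182:
  6.16.0.0/15 (6.16.0.0 - 6.17.255.255)
  6.16.128.0/17 (6.16.128.0 - 6.16.255.255)
  6.16.128.0/18 (6.16.128.0 - 6.16.191.255)
Most specific is 6.16.128.0/18.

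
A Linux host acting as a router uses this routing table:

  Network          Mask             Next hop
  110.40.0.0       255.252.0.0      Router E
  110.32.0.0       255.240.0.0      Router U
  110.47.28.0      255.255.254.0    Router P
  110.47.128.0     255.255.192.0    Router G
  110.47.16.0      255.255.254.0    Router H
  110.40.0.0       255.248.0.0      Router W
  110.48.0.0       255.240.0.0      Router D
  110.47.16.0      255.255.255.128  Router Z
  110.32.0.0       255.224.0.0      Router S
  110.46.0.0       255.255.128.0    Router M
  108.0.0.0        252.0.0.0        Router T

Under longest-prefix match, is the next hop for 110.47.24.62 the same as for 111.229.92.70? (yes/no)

no

110.47.24.62: longest match 110.40.0.0/13 -> Router W
111.229.92.70: longest match 108.0.0.0/6 -> Router T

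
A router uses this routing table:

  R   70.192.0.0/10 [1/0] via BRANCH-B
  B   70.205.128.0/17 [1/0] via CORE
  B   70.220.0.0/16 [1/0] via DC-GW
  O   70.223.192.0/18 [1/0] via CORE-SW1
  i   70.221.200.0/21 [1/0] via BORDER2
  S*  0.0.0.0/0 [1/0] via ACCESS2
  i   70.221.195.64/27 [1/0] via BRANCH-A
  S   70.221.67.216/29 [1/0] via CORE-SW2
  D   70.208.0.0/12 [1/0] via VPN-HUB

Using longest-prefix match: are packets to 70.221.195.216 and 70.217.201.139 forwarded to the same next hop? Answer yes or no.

70.221.195.216: longest match 70.208.0.0/12 -> VPN-HUB
70.217.201.139: longest match 70.208.0.0/12 -> VPN-HUB

yes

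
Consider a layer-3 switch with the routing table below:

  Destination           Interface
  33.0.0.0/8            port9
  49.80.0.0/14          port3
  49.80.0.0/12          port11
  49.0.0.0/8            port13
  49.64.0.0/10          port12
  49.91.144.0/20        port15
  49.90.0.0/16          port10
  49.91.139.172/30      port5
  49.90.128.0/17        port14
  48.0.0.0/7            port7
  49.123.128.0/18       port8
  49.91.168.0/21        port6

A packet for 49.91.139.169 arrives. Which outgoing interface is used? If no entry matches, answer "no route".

port11

Routes whose prefix contains 49.91.139.169:
  48.0.0.0/7 (48.0.0.0 - 49.255.255.255) -> port7
  49.0.0.0/8 (49.0.0.0 - 49.255.255.255) -> port13
  49.64.0.0/10 (49.64.0.0 - 49.127.255.255) -> port12
  49.80.0.0/12 (49.80.0.0 - 49.95.255.255) -> port11
More-specific entries that do NOT match:
  49.91.139.172/30 (49.91.139.172 - 49.91.139.175) does not contain 49.91.139.169
  49.91.168.0/21 (49.91.168.0 - 49.91.175.255) does not contain 49.91.139.169
  49.91.144.0/20 (49.91.144.0 - 49.91.159.255) does not contain 49.91.139.169
  49.123.128.0/18 (49.123.128.0 - 49.123.191.255) does not contain 49.91.139.169
  49.90.128.0/17 (49.90.128.0 - 49.90.255.255) does not contain 49.91.139.169
  49.90.0.0/16 (49.90.0.0 - 49.90.255.255) does not contain 49.91.139.169
  49.80.0.0/14 (49.80.0.0 - 49.83.255.255) does not contain 49.91.139.169
Longest matching prefix is /12 -> interface port11.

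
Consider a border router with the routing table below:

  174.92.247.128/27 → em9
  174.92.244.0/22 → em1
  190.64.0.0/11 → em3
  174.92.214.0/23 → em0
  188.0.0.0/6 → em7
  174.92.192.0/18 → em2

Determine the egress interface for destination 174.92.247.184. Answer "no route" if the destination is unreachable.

Routes whose prefix contains 174.92.247.184:
  174.92.192.0/18 (174.92.192.0 - 174.92.255.255) -> em2
  174.92.244.0/22 (174.92.244.0 - 174.92.247.255) -> em1
More-specific entries that do NOT match:
  174.92.247.128/27 (174.92.247.128 - 174.92.247.159) does not contain 174.92.247.184
  174.92.214.0/23 (174.92.214.0 - 174.92.215.255) does not contain 174.92.247.184
Longest matching prefix is /22 -> interface em1.

em1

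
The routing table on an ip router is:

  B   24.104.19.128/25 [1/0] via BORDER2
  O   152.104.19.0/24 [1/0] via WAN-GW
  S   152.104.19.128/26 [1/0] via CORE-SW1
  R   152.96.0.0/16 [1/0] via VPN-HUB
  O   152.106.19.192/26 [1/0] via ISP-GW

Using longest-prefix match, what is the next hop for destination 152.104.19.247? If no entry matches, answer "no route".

WAN-GW

Routes whose prefix contains 152.104.19.247:
  152.104.19.0/24 (152.104.19.0 - 152.104.19.255) -> WAN-GW
More-specific entries that do NOT match:
  152.104.19.128/26 (152.104.19.128 - 152.104.19.191) does not contain 152.104.19.247
  152.106.19.192/26 (152.106.19.192 - 152.106.19.255) does not contain 152.104.19.247
  24.104.19.128/25 (24.104.19.128 - 24.104.19.255) does not contain 152.104.19.247
Longest matching prefix is /24 -> next hop WAN-GW.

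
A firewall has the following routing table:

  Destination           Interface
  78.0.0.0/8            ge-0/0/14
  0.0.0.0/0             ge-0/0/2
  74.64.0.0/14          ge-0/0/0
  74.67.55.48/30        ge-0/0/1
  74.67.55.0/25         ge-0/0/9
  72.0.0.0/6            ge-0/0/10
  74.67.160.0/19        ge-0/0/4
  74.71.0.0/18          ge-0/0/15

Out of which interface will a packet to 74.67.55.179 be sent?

Routes whose prefix contains 74.67.55.179:
  0.0.0.0/0 (default, matches everything) -> ge-0/0/2
  72.0.0.0/6 (72.0.0.0 - 75.255.255.255) -> ge-0/0/10
  74.64.0.0/14 (74.64.0.0 - 74.67.255.255) -> ge-0/0/0
More-specific entries that do NOT match:
  74.67.55.48/30 (74.67.55.48 - 74.67.55.51) does not contain 74.67.55.179
  74.67.55.0/25 (74.67.55.0 - 74.67.55.127) does not contain 74.67.55.179
  74.67.160.0/19 (74.67.160.0 - 74.67.191.255) does not contain 74.67.55.179
  74.71.0.0/18 (74.71.0.0 - 74.71.63.255) does not contain 74.67.55.179
Longest matching prefix is /14 -> interface ge-0/0/0.

ge-0/0/0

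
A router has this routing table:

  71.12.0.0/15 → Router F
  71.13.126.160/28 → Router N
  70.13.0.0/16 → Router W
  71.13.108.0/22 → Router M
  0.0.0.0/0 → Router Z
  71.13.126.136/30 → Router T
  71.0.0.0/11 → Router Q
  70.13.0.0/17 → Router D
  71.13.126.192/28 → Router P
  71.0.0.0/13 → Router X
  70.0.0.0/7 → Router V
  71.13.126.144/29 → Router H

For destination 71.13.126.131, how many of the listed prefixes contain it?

4

Prefixes containing 71.13.126.131:
  0.0.0.0/0 (default, matches everything)
  70.0.0.0/7 (70.0.0.0 - 71.255.255.255)
  71.0.0.0/11 (71.0.0.0 - 71.31.255.255)
  71.12.0.0/15 (71.12.0.0 - 71.13.255.255)
Total matching entries: 4.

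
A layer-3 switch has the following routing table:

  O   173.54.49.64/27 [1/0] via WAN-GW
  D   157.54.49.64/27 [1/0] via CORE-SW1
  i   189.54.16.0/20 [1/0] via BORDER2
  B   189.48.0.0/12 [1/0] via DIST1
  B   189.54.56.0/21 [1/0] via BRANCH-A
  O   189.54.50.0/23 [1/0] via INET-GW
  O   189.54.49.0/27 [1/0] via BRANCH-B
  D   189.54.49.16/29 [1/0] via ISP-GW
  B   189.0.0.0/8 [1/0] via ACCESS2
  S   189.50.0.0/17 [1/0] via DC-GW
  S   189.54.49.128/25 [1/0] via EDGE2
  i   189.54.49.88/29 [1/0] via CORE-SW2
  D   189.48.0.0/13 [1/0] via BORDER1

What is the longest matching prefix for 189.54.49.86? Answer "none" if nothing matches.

Entries matching 189.54.49.86:
  189.0.0.0/8 (189.0.0.0 - 189.255.255.255)
  189.48.0.0/12 (189.48.0.0 - 189.63.255.255)
  189.48.0.0/13 (189.48.0.0 - 189.55.255.255)
Most specific is 189.48.0.0/13.

189.48.0.0/13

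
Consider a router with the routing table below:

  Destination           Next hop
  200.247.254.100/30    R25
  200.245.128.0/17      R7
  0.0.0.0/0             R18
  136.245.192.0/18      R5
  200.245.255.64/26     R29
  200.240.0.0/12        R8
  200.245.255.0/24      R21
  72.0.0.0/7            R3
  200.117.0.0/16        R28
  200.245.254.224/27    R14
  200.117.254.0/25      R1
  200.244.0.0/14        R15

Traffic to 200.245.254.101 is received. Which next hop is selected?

Routes whose prefix contains 200.245.254.101:
  0.0.0.0/0 (default, matches everything) -> R18
  200.240.0.0/12 (200.240.0.0 - 200.255.255.255) -> R8
  200.244.0.0/14 (200.244.0.0 - 200.247.255.255) -> R15
  200.245.128.0/17 (200.245.128.0 - 200.245.255.255) -> R7
More-specific entries that do NOT match:
  200.247.254.100/30 (200.247.254.100 - 200.247.254.103) does not contain 200.245.254.101
  200.245.254.224/27 (200.245.254.224 - 200.245.254.255) does not contain 200.245.254.101
  200.245.255.64/26 (200.245.255.64 - 200.245.255.127) does not contain 200.245.254.101
  200.117.254.0/25 (200.117.254.0 - 200.117.254.127) does not contain 200.245.254.101
  200.245.255.0/24 (200.245.255.0 - 200.245.255.255) does not contain 200.245.254.101
  136.245.192.0/18 (136.245.192.0 - 136.245.255.255) does not contain 200.245.254.101
Longest matching prefix is /17 -> next hop R7.

R7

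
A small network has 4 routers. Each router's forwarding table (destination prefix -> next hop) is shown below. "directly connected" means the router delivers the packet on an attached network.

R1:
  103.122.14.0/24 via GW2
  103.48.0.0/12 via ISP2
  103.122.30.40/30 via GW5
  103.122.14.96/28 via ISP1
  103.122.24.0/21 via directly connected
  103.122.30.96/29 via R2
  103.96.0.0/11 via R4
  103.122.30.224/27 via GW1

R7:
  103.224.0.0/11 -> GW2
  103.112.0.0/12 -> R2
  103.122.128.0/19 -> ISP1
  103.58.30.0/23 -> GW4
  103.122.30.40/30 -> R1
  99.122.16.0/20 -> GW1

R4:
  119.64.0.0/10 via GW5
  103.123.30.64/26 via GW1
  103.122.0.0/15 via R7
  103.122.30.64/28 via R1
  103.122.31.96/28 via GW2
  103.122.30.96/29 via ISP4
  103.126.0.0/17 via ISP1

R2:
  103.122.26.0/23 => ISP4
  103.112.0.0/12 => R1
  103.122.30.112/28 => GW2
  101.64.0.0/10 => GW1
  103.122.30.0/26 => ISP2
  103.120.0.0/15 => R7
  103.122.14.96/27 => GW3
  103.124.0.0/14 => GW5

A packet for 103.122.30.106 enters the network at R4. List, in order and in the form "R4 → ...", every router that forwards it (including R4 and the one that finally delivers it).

R4 → R7 → R2 → R1

At R4: longest match for 103.122.30.106 is 103.122.0.0/15 -> R7
At R7: longest match for 103.122.30.106 is 103.112.0.0/12 -> R2
At R2: longest match for 103.122.30.106 is 103.112.0.0/12 -> R1
At R1: longest match for 103.122.30.106 is 103.122.24.0/21 -> directly connected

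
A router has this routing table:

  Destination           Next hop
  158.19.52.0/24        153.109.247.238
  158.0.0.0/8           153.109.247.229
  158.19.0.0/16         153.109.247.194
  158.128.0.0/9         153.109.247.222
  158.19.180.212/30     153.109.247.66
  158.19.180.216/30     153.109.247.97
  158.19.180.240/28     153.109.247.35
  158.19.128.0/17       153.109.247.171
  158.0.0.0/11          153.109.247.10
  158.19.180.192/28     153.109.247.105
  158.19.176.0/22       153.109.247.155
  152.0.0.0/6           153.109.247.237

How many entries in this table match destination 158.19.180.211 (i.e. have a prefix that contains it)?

4

Prefixes containing 158.19.180.211:
  158.0.0.0/8 (158.0.0.0 - 158.255.255.255)
  158.0.0.0/11 (158.0.0.0 - 158.31.255.255)
  158.19.0.0/16 (158.19.0.0 - 158.19.255.255)
  158.19.128.0/17 (158.19.128.0 - 158.19.255.255)
Total matching entries: 4.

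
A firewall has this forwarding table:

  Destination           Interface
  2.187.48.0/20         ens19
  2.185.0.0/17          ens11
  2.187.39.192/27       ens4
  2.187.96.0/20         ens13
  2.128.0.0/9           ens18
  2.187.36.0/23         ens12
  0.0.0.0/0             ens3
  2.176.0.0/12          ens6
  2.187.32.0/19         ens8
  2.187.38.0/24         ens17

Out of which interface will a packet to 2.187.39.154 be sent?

Routes whose prefix contains 2.187.39.154:
  0.0.0.0/0 (default, matches everything) -> ens3
  2.128.0.0/9 (2.128.0.0 - 2.255.255.255) -> ens18
  2.176.0.0/12 (2.176.0.0 - 2.191.255.255) -> ens6
  2.187.32.0/19 (2.187.32.0 - 2.187.63.255) -> ens8
More-specific entries that do NOT match:
  2.187.39.192/27 (2.187.39.192 - 2.187.39.223) does not contain 2.187.39.154
  2.187.38.0/24 (2.187.38.0 - 2.187.38.255) does not contain 2.187.39.154
  2.187.36.0/23 (2.187.36.0 - 2.187.37.255) does not contain 2.187.39.154
  2.187.48.0/20 (2.187.48.0 - 2.187.63.255) does not contain 2.187.39.154
  2.187.96.0/20 (2.187.96.0 - 2.187.111.255) does not contain 2.187.39.154
Longest matching prefix is /19 -> interface ens8.

ens8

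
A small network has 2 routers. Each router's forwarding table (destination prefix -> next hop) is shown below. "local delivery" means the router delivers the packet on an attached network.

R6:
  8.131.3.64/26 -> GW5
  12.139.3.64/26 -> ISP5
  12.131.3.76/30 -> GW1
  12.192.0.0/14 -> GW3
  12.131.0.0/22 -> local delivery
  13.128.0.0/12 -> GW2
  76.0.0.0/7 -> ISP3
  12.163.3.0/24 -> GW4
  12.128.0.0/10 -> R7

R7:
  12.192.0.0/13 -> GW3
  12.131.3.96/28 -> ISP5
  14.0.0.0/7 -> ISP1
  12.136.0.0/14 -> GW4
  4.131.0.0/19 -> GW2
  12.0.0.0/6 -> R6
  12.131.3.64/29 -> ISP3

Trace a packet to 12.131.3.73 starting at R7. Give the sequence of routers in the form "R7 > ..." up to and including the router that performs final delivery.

At R7: longest match for 12.131.3.73 is 12.0.0.0/6 -> R6
At R6: longest match for 12.131.3.73 is 12.131.0.0/22 -> local delivery

R7 > R6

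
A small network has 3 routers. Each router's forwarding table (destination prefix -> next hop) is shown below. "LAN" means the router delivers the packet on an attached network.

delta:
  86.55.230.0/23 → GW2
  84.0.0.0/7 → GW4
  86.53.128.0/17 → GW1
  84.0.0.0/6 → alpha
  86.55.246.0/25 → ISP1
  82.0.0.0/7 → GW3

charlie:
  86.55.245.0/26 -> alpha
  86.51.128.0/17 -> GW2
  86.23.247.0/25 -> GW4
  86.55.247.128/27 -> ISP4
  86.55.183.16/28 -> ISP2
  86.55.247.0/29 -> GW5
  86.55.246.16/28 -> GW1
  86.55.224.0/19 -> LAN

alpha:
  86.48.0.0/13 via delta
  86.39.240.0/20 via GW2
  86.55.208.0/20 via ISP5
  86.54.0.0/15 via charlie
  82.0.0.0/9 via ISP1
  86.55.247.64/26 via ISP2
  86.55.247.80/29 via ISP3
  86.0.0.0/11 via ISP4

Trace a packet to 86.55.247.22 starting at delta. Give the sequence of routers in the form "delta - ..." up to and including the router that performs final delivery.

At delta: longest match for 86.55.247.22 is 84.0.0.0/6 -> alpha
At alpha: longest match for 86.55.247.22 is 86.54.0.0/15 -> charlie
At charlie: longest match for 86.55.247.22 is 86.55.224.0/19 -> LAN

delta - alpha - charlie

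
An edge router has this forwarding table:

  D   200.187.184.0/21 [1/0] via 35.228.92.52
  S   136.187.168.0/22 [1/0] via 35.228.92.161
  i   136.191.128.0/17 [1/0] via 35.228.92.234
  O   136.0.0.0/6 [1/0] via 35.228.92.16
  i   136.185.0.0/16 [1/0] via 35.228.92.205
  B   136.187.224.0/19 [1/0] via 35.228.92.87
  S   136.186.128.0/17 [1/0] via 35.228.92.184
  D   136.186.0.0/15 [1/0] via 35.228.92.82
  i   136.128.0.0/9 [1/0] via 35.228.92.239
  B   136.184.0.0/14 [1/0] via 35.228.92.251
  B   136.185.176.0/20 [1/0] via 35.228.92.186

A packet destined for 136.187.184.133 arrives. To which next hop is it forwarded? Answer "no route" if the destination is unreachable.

35.228.92.82

Routes whose prefix contains 136.187.184.133:
  136.0.0.0/6 (136.0.0.0 - 139.255.255.255) -> 35.228.92.16
  136.128.0.0/9 (136.128.0.0 - 136.255.255.255) -> 35.228.92.239
  136.184.0.0/14 (136.184.0.0 - 136.187.255.255) -> 35.228.92.251
  136.186.0.0/15 (136.186.0.0 - 136.187.255.255) -> 35.228.92.82
More-specific entries that do NOT match:
  136.187.168.0/22 (136.187.168.0 - 136.187.171.255) does not contain 136.187.184.133
  200.187.184.0/21 (200.187.184.0 - 200.187.191.255) does not contain 136.187.184.133
  136.185.176.0/20 (136.185.176.0 - 136.185.191.255) does not contain 136.187.184.133
  136.187.224.0/19 (136.187.224.0 - 136.187.255.255) does not contain 136.187.184.133
  136.191.128.0/17 (136.191.128.0 - 136.191.255.255) does not contain 136.187.184.133
  136.186.128.0/17 (136.186.128.0 - 136.186.255.255) does not contain 136.187.184.133
  136.185.0.0/16 (136.185.0.0 - 136.185.255.255) does not contain 136.187.184.133
Longest matching prefix is /15 -> next hop 35.228.92.82.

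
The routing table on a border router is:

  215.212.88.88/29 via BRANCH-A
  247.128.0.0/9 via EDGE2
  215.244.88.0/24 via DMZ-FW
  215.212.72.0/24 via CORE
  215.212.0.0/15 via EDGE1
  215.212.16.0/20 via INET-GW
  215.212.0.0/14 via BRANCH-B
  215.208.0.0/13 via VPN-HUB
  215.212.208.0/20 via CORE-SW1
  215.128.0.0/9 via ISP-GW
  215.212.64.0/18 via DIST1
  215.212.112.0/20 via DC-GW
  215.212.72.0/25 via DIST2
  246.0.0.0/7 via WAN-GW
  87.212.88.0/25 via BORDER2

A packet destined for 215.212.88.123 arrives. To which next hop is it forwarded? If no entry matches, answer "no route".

DIST1

Routes whose prefix contains 215.212.88.123:
  215.128.0.0/9 (215.128.0.0 - 215.255.255.255) -> ISP-GW
  215.208.0.0/13 (215.208.0.0 - 215.215.255.255) -> VPN-HUB
  215.212.0.0/14 (215.212.0.0 - 215.215.255.255) -> BRANCH-B
  215.212.0.0/15 (215.212.0.0 - 215.213.255.255) -> EDGE1
  215.212.64.0/18 (215.212.64.0 - 215.212.127.255) -> DIST1
More-specific entries that do NOT match:
  215.212.88.88/29 (215.212.88.88 - 215.212.88.95) does not contain 215.212.88.123
  215.212.72.0/25 (215.212.72.0 - 215.212.72.127) does not contain 215.212.88.123
  87.212.88.0/25 (87.212.88.0 - 87.212.88.127) does not contain 215.212.88.123
  215.244.88.0/24 (215.244.88.0 - 215.244.88.255) does not contain 215.212.88.123
  215.212.72.0/24 (215.212.72.0 - 215.212.72.255) does not contain 215.212.88.123
  215.212.16.0/20 (215.212.16.0 - 215.212.31.255) does not contain 215.212.88.123
  215.212.208.0/20 (215.212.208.0 - 215.212.223.255) does not contain 215.212.88.123
  215.212.112.0/20 (215.212.112.0 - 215.212.127.255) does not contain 215.212.88.123
Longest matching prefix is /18 -> next hop DIST1.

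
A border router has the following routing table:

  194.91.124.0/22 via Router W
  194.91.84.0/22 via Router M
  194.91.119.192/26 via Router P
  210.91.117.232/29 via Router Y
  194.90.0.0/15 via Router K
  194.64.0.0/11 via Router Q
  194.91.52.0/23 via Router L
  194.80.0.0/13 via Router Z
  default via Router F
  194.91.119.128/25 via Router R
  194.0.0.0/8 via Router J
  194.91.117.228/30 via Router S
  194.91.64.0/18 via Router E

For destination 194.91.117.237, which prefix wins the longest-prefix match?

Entries matching 194.91.117.237:
  0.0.0.0/0 (default, matches everything)
  194.0.0.0/8 (194.0.0.0 - 194.255.255.255)
  194.64.0.0/11 (194.64.0.0 - 194.95.255.255)
  194.90.0.0/15 (194.90.0.0 - 194.91.255.255)
  194.91.64.0/18 (194.91.64.0 - 194.91.127.255)
Most specific is 194.91.64.0/18.

194.91.64.0/18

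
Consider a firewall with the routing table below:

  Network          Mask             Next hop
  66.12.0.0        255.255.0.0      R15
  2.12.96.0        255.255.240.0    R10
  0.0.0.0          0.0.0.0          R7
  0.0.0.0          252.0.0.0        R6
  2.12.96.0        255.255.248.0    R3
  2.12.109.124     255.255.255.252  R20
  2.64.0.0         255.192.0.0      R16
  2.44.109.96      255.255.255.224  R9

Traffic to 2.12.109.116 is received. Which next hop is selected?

R10

Routes whose prefix contains 2.12.109.116:
  0.0.0.0/0 (default, matches everything) -> R7
  0.0.0.0/6 (0.0.0.0 - 3.255.255.255) -> R6
  2.12.96.0/20 (2.12.96.0 - 2.12.111.255) -> R10
More-specific entries that do NOT match:
  2.12.109.124/30 (2.12.109.124 - 2.12.109.127) does not contain 2.12.109.116
  2.44.109.96/27 (2.44.109.96 - 2.44.109.127) does not contain 2.12.109.116
  2.12.96.0/21 (2.12.96.0 - 2.12.103.255) does not contain 2.12.109.116
Longest matching prefix is /20 -> next hop R10.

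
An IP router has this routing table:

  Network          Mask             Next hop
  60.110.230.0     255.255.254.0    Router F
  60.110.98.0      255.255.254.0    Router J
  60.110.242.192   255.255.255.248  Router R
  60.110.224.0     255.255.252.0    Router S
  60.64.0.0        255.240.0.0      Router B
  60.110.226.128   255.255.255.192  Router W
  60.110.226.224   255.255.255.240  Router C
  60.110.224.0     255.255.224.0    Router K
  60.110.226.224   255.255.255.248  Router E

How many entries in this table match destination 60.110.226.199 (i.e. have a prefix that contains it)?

2

Prefixes containing 60.110.226.199:
  60.110.224.0/19 (60.110.224.0 - 60.110.255.255)
  60.110.224.0/22 (60.110.224.0 - 60.110.227.255)
Total matching entries: 2.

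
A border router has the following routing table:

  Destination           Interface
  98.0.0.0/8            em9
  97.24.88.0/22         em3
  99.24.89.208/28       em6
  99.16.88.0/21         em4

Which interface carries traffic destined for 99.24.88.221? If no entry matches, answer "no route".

No entry's prefix contains 99.24.88.221; there is no default route.

no route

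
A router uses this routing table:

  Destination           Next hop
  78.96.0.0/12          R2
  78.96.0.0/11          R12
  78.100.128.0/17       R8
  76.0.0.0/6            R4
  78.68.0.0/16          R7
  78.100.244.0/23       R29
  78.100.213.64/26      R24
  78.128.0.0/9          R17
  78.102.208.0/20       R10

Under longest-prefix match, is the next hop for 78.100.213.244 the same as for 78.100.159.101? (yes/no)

78.100.213.244: longest match 78.100.128.0/17 -> R8
78.100.159.101: longest match 78.100.128.0/17 -> R8

yes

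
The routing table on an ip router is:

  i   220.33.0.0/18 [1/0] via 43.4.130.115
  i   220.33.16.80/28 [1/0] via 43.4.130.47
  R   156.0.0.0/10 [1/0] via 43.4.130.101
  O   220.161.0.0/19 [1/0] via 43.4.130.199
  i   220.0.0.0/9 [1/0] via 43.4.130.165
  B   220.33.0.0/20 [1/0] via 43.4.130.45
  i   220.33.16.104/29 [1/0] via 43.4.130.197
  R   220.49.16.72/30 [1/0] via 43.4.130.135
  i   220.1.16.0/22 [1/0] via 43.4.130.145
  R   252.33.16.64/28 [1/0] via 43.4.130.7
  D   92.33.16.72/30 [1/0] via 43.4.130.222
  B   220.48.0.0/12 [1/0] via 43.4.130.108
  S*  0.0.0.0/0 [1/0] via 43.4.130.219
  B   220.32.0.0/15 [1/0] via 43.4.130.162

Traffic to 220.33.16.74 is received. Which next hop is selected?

43.4.130.115

Routes whose prefix contains 220.33.16.74:
  0.0.0.0/0 (default, matches everything) -> 43.4.130.219
  220.0.0.0/9 (220.0.0.0 - 220.127.255.255) -> 43.4.130.165
  220.32.0.0/15 (220.32.0.0 - 220.33.255.255) -> 43.4.130.162
  220.33.0.0/18 (220.33.0.0 - 220.33.63.255) -> 43.4.130.115
More-specific entries that do NOT match:
  220.49.16.72/30 (220.49.16.72 - 220.49.16.75) does not contain 220.33.16.74
  92.33.16.72/30 (92.33.16.72 - 92.33.16.75) does not contain 220.33.16.74
  220.33.16.104/29 (220.33.16.104 - 220.33.16.111) does not contain 220.33.16.74
  220.33.16.80/28 (220.33.16.80 - 220.33.16.95) does not contain 220.33.16.74
  252.33.16.64/28 (252.33.16.64 - 252.33.16.79) does not contain 220.33.16.74
  220.1.16.0/22 (220.1.16.0 - 220.1.19.255) does not contain 220.33.16.74
  220.33.0.0/20 (220.33.0.0 - 220.33.15.255) does not contain 220.33.16.74
  220.161.0.0/19 (220.161.0.0 - 220.161.31.255) does not contain 220.33.16.74
Longest matching prefix is /18 -> next hop 43.4.130.115.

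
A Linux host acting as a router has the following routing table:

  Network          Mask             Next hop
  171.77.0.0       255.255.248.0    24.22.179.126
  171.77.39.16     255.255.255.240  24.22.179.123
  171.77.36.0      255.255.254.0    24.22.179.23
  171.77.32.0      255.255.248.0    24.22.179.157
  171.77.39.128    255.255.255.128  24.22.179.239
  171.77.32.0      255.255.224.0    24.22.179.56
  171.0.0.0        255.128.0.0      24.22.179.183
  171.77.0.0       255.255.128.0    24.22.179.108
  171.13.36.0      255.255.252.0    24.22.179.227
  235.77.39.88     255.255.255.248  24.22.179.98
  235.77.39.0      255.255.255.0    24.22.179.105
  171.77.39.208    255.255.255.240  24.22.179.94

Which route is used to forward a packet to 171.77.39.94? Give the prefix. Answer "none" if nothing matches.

Entries matching 171.77.39.94:
  171.0.0.0/9 (171.0.0.0 - 171.127.255.255)
  171.77.0.0/17 (171.77.0.0 - 171.77.127.255)
  171.77.32.0/19 (171.77.32.0 - 171.77.63.255)
  171.77.32.0/21 (171.77.32.0 - 171.77.39.255)
Most specific is 171.77.32.0/21.

171.77.32.0/21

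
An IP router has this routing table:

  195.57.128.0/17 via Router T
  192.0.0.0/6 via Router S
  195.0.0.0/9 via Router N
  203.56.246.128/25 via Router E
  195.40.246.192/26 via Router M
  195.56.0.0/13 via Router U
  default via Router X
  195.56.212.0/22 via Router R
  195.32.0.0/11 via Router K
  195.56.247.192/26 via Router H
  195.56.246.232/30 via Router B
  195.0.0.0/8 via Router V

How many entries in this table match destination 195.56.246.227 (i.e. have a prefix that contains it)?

6

Prefixes containing 195.56.246.227:
  0.0.0.0/0 (default, matches everything)
  192.0.0.0/6 (192.0.0.0 - 195.255.255.255)
  195.0.0.0/8 (195.0.0.0 - 195.255.255.255)
  195.0.0.0/9 (195.0.0.0 - 195.127.255.255)
  195.32.0.0/11 (195.32.0.0 - 195.63.255.255)
  195.56.0.0/13 (195.56.0.0 - 195.63.255.255)
Total matching entries: 6.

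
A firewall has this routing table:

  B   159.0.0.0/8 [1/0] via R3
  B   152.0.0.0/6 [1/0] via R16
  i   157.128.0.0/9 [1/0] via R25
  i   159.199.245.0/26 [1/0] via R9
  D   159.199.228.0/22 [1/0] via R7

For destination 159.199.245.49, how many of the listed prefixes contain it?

2

Prefixes containing 159.199.245.49:
  159.0.0.0/8 (159.0.0.0 - 159.255.255.255)
  159.199.245.0/26 (159.199.245.0 - 159.199.245.63)
Total matching entries: 2.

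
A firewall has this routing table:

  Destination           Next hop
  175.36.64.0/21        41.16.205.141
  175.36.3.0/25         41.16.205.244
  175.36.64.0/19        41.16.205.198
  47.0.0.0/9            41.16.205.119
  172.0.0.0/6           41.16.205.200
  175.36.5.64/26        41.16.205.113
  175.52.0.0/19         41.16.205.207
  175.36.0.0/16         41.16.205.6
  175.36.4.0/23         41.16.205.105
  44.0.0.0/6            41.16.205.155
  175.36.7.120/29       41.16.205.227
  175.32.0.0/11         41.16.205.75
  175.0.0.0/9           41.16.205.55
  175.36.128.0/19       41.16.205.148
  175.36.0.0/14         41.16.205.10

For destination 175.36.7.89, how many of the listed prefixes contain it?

5

Prefixes containing 175.36.7.89:
  172.0.0.0/6 (172.0.0.0 - 175.255.255.255)
  175.0.0.0/9 (175.0.0.0 - 175.127.255.255)
  175.32.0.0/11 (175.32.0.0 - 175.63.255.255)
  175.36.0.0/14 (175.36.0.0 - 175.39.255.255)
  175.36.0.0/16 (175.36.0.0 - 175.36.255.255)
Total matching entries: 5.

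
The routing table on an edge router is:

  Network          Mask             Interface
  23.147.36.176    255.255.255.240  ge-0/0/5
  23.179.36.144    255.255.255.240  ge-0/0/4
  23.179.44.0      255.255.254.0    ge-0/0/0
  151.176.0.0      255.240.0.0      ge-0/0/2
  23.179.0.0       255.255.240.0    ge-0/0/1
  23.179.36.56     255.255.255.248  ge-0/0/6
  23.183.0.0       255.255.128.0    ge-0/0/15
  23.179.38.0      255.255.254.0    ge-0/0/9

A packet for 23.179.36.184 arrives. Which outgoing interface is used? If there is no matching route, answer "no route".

no route

No entry's prefix contains 23.179.36.184; there is no default route.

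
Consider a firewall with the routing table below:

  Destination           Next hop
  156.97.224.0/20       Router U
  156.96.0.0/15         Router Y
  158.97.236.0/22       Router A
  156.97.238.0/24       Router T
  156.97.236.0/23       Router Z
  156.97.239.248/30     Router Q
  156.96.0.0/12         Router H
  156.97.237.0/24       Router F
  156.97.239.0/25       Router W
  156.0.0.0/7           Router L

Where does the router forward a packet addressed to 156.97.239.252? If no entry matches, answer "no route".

Routes whose prefix contains 156.97.239.252:
  156.0.0.0/7 (156.0.0.0 - 157.255.255.255) -> Router L
  156.96.0.0/12 (156.96.0.0 - 156.111.255.255) -> Router H
  156.96.0.0/15 (156.96.0.0 - 156.97.255.255) -> Router Y
  156.97.224.0/20 (156.97.224.0 - 156.97.239.255) -> Router U
More-specific entries that do NOT match:
  156.97.239.248/30 (156.97.239.248 - 156.97.239.251) does not contain 156.97.239.252
  156.97.239.0/25 (156.97.239.0 - 156.97.239.127) does not contain 156.97.239.252
  156.97.238.0/24 (156.97.238.0 - 156.97.238.255) does not contain 156.97.239.252
  156.97.237.0/24 (156.97.237.0 - 156.97.237.255) does not contain 156.97.239.252
  156.97.236.0/23 (156.97.236.0 - 156.97.237.255) does not contain 156.97.239.252
  158.97.236.0/22 (158.97.236.0 - 158.97.239.255) does not contain 156.97.239.252
Longest matching prefix is /20 -> next hop Router U.

Router U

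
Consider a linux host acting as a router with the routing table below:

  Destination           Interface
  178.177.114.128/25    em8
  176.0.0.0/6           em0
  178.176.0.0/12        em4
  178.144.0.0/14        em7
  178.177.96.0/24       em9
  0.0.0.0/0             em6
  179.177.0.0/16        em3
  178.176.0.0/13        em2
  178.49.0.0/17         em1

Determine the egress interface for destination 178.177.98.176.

Routes whose prefix contains 178.177.98.176:
  0.0.0.0/0 (default, matches everything) -> em6
  176.0.0.0/6 (176.0.0.0 - 179.255.255.255) -> em0
  178.176.0.0/12 (178.176.0.0 - 178.191.255.255) -> em4
  178.176.0.0/13 (178.176.0.0 - 178.183.255.255) -> em2
More-specific entries that do NOT match:
  178.177.114.128/25 (178.177.114.128 - 178.177.114.255) does not contain 178.177.98.176
  178.177.96.0/24 (178.177.96.0 - 178.177.96.255) does not contain 178.177.98.176
  178.49.0.0/17 (178.49.0.0 - 178.49.127.255) does not contain 178.177.98.176
  179.177.0.0/16 (179.177.0.0 - 179.177.255.255) does not contain 178.177.98.176
  178.144.0.0/14 (178.144.0.0 - 178.147.255.255) does not contain 178.177.98.176
Longest matching prefix is /13 -> interface em2.

em2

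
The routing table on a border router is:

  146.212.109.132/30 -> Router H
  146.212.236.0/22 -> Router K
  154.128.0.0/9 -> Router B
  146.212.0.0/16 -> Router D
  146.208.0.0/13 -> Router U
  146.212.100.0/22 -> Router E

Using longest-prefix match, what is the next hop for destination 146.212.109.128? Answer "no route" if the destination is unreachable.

Router D

Routes whose prefix contains 146.212.109.128:
  146.208.0.0/13 (146.208.0.0 - 146.215.255.255) -> Router U
  146.212.0.0/16 (146.212.0.0 - 146.212.255.255) -> Router D
More-specific entries that do NOT match:
  146.212.109.132/30 (146.212.109.132 - 146.212.109.135) does not contain 146.212.109.128
  146.212.236.0/22 (146.212.236.0 - 146.212.239.255) does not contain 146.212.109.128
  146.212.100.0/22 (146.212.100.0 - 146.212.103.255) does not contain 146.212.109.128
Longest matching prefix is /16 -> next hop Router D.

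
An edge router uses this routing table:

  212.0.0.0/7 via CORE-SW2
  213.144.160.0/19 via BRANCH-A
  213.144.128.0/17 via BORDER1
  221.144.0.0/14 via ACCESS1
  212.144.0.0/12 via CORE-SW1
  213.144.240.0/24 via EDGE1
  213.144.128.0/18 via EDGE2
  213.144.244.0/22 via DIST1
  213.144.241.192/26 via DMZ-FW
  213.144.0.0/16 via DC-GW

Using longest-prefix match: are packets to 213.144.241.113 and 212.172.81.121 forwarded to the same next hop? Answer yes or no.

no

213.144.241.113: longest match 213.144.128.0/17 -> BORDER1
212.172.81.121: longest match 212.0.0.0/7 -> CORE-SW2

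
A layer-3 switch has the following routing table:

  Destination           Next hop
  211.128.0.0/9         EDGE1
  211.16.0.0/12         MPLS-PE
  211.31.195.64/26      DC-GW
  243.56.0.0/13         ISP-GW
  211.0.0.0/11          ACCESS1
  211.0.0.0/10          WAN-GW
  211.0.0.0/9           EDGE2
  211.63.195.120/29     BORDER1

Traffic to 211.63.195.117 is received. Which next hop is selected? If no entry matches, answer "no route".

WAN-GW

Routes whose prefix contains 211.63.195.117:
  211.0.0.0/9 (211.0.0.0 - 211.127.255.255) -> EDGE2
  211.0.0.0/10 (211.0.0.0 - 211.63.255.255) -> WAN-GW
More-specific entries that do NOT match:
  211.63.195.120/29 (211.63.195.120 - 211.63.195.127) does not contain 211.63.195.117
  211.31.195.64/26 (211.31.195.64 - 211.31.195.127) does not contain 211.63.195.117
  243.56.0.0/13 (243.56.0.0 - 243.63.255.255) does not contain 211.63.195.117
  211.16.0.0/12 (211.16.0.0 - 211.31.255.255) does not contain 211.63.195.117
  211.0.0.0/11 (211.0.0.0 - 211.31.255.255) does not contain 211.63.195.117
Longest matching prefix is /10 -> next hop WAN-GW.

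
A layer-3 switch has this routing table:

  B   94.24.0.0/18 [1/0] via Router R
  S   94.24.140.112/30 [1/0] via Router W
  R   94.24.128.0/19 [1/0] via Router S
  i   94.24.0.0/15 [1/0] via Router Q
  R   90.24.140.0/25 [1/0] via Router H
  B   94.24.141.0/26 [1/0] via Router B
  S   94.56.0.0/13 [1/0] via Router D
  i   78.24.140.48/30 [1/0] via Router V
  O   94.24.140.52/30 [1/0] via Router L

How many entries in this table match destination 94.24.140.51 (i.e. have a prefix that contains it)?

2

Prefixes containing 94.24.140.51:
  94.24.0.0/15 (94.24.0.0 - 94.25.255.255)
  94.24.128.0/19 (94.24.128.0 - 94.24.159.255)
Total matching entries: 2.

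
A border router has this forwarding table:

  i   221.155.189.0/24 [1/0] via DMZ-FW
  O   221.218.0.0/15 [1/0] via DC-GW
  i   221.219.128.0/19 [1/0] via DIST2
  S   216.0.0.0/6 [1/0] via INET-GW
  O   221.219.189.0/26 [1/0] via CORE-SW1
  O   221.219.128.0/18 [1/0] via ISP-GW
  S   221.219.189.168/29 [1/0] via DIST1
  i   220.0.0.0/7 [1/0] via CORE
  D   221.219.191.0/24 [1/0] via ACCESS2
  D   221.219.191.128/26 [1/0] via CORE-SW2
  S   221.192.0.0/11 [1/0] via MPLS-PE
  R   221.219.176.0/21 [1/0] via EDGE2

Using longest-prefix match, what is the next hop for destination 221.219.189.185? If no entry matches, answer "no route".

ISP-GW

Routes whose prefix contains 221.219.189.185:
  220.0.0.0/7 (220.0.0.0 - 221.255.255.255) -> CORE
  221.192.0.0/11 (221.192.0.0 - 221.223.255.255) -> MPLS-PE
  221.218.0.0/15 (221.218.0.0 - 221.219.255.255) -> DC-GW
  221.219.128.0/18 (221.219.128.0 - 221.219.191.255) -> ISP-GW
More-specific entries that do NOT match:
  221.219.189.168/29 (221.219.189.168 - 221.219.189.175) does not contain 221.219.189.185
  221.219.189.0/26 (221.219.189.0 - 221.219.189.63) does not contain 221.219.189.185
  221.219.191.128/26 (221.219.191.128 - 221.219.191.191) does not contain 221.219.189.185
  221.155.189.0/24 (221.155.189.0 - 221.155.189.255) does not contain 221.219.189.185
  221.219.191.0/24 (221.219.191.0 - 221.219.191.255) does not contain 221.219.189.185
  221.219.176.0/21 (221.219.176.0 - 221.219.183.255) does not contain 221.219.189.185
  221.219.128.0/19 (221.219.128.0 - 221.219.159.255) does not contain 221.219.189.185
Longest matching prefix is /18 -> next hop ISP-GW.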